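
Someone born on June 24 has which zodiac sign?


Date: June 24
Conventional tropical zodiac dates: Cancer from June 21 onward; Leo starts July 23
June 24 falls within the Cancer range

Cancer


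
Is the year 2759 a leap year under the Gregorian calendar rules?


Gregorian leap year rule: divisible by 4, but not by 100, unless also by 400.
2759 is not divisible by 4 -> not a leap year

No


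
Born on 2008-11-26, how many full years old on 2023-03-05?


Birth: 2008-11-26
Reference: 2023-03-05
Year difference: 2023 - 2008 = 15
Birthday not yet reached in 2023, subtract 1

14 years old


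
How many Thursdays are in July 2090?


July 2090 has 31 days
Anchor: Jan 1, 2090. With p = 2090 - 1 = 2089: (p + p//4 - p//100 + p//400) mod 7 = (2089 + 522 - 20 + 5) mod 7 = 2596 mod 7 = 6 -> Sunday (Mon=0 ... Sun=6)
Days before July (Jan-Jun): 181; July 1 index = (6 + 181) mod 7 = 5 -> Saturday
First Thursday is July 6
Thursdays: 6, 13, 20, 27

4 Thursdays


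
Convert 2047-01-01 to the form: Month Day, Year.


ISO 2047-01-01 parses as year=2047, month=01, day=01
Month 1 -> January

January 1, 2047


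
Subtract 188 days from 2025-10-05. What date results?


Start: 2025-10-05, subtract 188 days
Back 5 days from October 5 reaches September 30, 2025 -> 183 left
September 2025 has 30 days -> back to August 31, 2025 -> 153 left
August 2025 has 31 days -> back to July 31, 2025 -> 122 left
July 2025 has 31 days -> back to June 30, 2025 -> 91 left
June 2025 has 30 days -> back to May 31, 2025 -> 61 left
May 2025 has 31 days -> back to April 30, 2025 -> 30 left
April 2025 has 30 days -> back to March 31, 2025 -> 0 left
March 2025: 31 - 0 = 31 -> lands on March 31

Result: 2025-03-31


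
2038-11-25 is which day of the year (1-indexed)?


Date: November 25, 2038
Days in months 1 through 10: 304
Plus 25 days in November

Day of year: 329


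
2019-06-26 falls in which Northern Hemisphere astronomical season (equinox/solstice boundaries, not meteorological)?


Date: June 26
Astronomical Summer (approx.; exact equinox/solstice day varies by year): June 21 to September 21
June 26 falls within the Summer window

Summer


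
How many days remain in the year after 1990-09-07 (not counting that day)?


Day of year: 250 of 365
Remaining = 365 - 250

115 days


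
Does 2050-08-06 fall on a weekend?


Anchor: Jan 1, 2050. With p = 2050 - 1 = 2049: (p + p//4 - p//100 + p//400) mod 7 = (2049 + 512 - 20 + 5) mod 7 = 2546 mod 7 = 5 -> Saturday (Mon=0 ... Sun=6)
Day of year: 218; offset = 217
Weekday index = (5 + 217) mod 7 = 5 -> Saturday
Weekend days: Saturday, Sunday

Yes


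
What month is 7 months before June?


June is month 6
6 - 7 = -1; wrap: -1 + 12 = 11

November


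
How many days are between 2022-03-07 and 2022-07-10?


From 2022-03-07 to 2022-07-10
2022-03-07: days before March = 31 + 28 = 59 (2022 is not a leap year); day of year = 59 + 7 = 66
2022-07-10: days before July = 31 + 28 + 31 + 30 + 31 + 30 = 181 (2022 is not a leap year); day of year = 181 + 10 = 191
Same year: 191 - 66 = 125

125 days


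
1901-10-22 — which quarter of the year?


Month: October (month 10)
Q1: Jan-Mar, Q2: Apr-Jun, Q3: Jul-Sep, Q4: Oct-Dec

Q4


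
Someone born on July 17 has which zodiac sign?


Date: July 17
Conventional tropical zodiac dates: Cancer from June 21 onward; Leo starts July 23
July 17 falls within the Cancer range

Cancer


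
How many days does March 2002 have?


March 2002

31 days


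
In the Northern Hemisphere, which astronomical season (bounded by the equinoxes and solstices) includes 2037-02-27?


Date: February 27
Astronomical Winter (approx.; exact equinox/solstice day varies by year): December 21 to March 19
February 27 falls within the Winter window

Winter


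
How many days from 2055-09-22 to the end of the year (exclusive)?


Day of year: 265 of 365
Remaining = 365 - 265

100 days


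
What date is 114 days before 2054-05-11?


Start: 2054-05-11, subtract 114 days
Back 11 days from May 11 reaches April 30, 2054 -> 103 left
April 2054 has 30 days -> back to March 31, 2054 -> 73 left
March 2054 has 31 days -> back to February 28, 2054 -> 42 left
February 2054 has 28 days -> back to January 31, 2054 -> 14 left
January 2054: 31 - 14 = 17 -> lands on January 17

Result: 2054-01-17


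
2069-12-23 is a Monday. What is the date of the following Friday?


Current: Monday
Target: Friday
Days ahead: 4

Next Friday: 2069-12-27


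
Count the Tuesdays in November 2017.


November 2017 has 30 days
Anchor: Jan 1, 2017. With p = 2017 - 1 = 2016: (p + p//4 - p//100 + p//400) mod 7 = (2016 + 504 - 20 + 5) mod 7 = 2505 mod 7 = 6 -> Sunday (Mon=0 ... Sun=6)
Days before November (Jan-Oct): 304; November 1 index = (6 + 304) mod 7 = 2 -> Wednesday
First Tuesday is November 7
Tuesdays: 7, 14, 21, 28

4 Tuesdays


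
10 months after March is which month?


March is month 3
3 + 10 = 13; wrap: 13 - 12 = 1

January


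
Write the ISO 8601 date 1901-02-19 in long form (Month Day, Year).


ISO 1901-02-19 parses as year=1901, month=02, day=19
Month 2 -> February

February 19, 1901


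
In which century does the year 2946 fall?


Century = (year - 1) // 100 + 1
= (2946 - 1) // 100 + 1
= 2945 // 100 + 1
= 29 + 1

30th century


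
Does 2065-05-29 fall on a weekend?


Anchor: Jan 1, 2065. With p = 2065 - 1 = 2064: (p + p//4 - p//100 + p//400) mod 7 = (2064 + 516 - 20 + 5) mod 7 = 2565 mod 7 = 3 -> Thursday (Mon=0 ... Sun=6)
Day of year: 149; offset = 148
Weekday index = (3 + 148) mod 7 = 4 -> Friday
Weekend days: Saturday, Sunday

No


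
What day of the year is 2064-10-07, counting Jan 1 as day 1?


Date: October 7, 2064
Days in months 1 through 9: 274
Plus 7 days in October

Day of year: 281


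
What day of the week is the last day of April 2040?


April 2040 has 30 days
Anchor: Jan 1, 2040. With p = 2040 - 1 = 2039: (p + p//4 - p//100 + p//400) mod 7 = (2039 + 509 - 20 + 5) mod 7 = 2533 mod 7 = 6 -> Sunday (Mon=0 ... Sun=6)
Days before April (Jan-Mar): 91; April 1 index = (6 + 91) mod 7 = 6 -> Sunday
Last day offset: 30 - 1 = 29 days
Weekday index = (6 + 29) mod 7 = 0

Monday, April 30


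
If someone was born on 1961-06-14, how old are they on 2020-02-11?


Birth: 1961-06-14
Reference: 2020-02-11
Year difference: 2020 - 1961 = 59
Birthday not yet reached in 2020, subtract 1

58 years old


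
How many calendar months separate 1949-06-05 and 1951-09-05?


From June 1949 to September 1951
2 years * 12 = 24 months, plus 3 months = 27

27 months


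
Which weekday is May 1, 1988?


Target: May 1, 1988
Anchor: Jan 1, 1988. With p = 1988 - 1 = 1987: (p + p//4 - p//100 + p//400) mod 7 = (1987 + 496 - 19 + 4) mod 7 = 2468 mod 7 = 4 -> Friday (Mon=0 ... Sun=6)
Days before May (Jan-Apr): 121 days
Weekday index = (4 + 121) mod 7 = 6

Sunday


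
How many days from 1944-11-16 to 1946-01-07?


From 1944-11-16 to 1946-01-07
1944-11-16: days before November = 31 + 29 + 31 + 30 + 31 + 30 + 31 + 31 + 30 + 31 = 305 (1944 is a leap year); day of year = 305 + 16 = 321
1946-01-07: day of year = 7
Rest of 1944: 366 - 321 = 45
Full years 1945 (365): 365
Total = 45 + 365 + 7 = 417

417 days


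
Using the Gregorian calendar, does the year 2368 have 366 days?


Gregorian leap year rule: divisible by 4, but not by 100, unless also by 400.
2368 is divisible by 4 but not 100 -> leap year

Yes


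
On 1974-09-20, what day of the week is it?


Date: September 20, 1974
Anchor: Jan 1, 1974. With p = 1974 - 1 = 1973: (p + p//4 - p//100 + p//400) mod 7 = (1973 + 493 - 19 + 4) mod 7 = 2451 mod 7 = 1 -> Tuesday (Mon=0 ... Sun=6)
Days before September (Jan-Aug): 243; offset = 243 + 20 - 1 = 262
Weekday index = (1 + 262) mod 7 = 4

Day of the week: Friday


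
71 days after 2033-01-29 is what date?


Start: 2033-01-29, add 71 days
January 2033 has 31 days: 31 - 29 = 2 days to January 31 -> 69 left
February 2033 has 28 days -> 41 left
March 2033 has 31 days -> 10 left
April 2033: 10 <= 30 -> lands on April 10

Result: 2033-04-10


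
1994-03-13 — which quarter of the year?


Month: March (month 3)
Q1: Jan-Mar, Q2: Apr-Jun, Q3: Jul-Sep, Q4: Oct-Dec

Q1


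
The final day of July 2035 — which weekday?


July 2035 has 31 days
Anchor: Jan 1, 2035. With p = 2035 - 1 = 2034: (p + p//4 - p//100 + p//400) mod 7 = (2034 + 508 - 20 + 5) mod 7 = 2527 mod 7 = 0 -> Monday (Mon=0 ... Sun=6)
Days before July (Jan-Jun): 181; July 1 index = (0 + 181) mod 7 = 6 -> Sunday
Last day offset: 31 - 1 = 30 days
Weekday index = (6 + 30) mod 7 = 1

Tuesday, July 31


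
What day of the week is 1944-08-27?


Date: August 27, 1944
Anchor: Jan 1, 1944. With p = 1944 - 1 = 1943: (p + p//4 - p//100 + p//400) mod 7 = (1943 + 485 - 19 + 4) mod 7 = 2413 mod 7 = 5 -> Saturday (Mon=0 ... Sun=6)
Days before August (Jan-Jul): 213; offset = 213 + 27 - 1 = 239
Weekday index = (5 + 239) mod 7 = 6

Day of the week: Sunday


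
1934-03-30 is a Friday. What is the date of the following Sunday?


Current: Friday
Target: Sunday
Days ahead: 2

Next Sunday: 1934-04-01


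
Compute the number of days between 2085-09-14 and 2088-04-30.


From 2085-09-14 to 2088-04-30
2085-09-14: days before September = 31 + 28 + 31 + 30 + 31 + 30 + 31 + 31 = 243 (2085 is not a leap year); day of year = 243 + 14 = 257
2088-04-30: days before April = 31 + 29 + 31 = 91 (2088 is a leap year); day of year = 91 + 30 = 121
Rest of 2085: 365 - 257 = 108
Full years 2086 (365), 2087 (365): 730
Total = 108 + 730 + 121 = 959

959 days


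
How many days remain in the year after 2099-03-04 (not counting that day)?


Day of year: 63 of 365
Remaining = 365 - 63

302 days


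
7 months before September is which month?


September is month 9
9 - 7 = 2

February


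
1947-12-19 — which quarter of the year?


Month: December (month 12)
Q1: Jan-Mar, Q2: Apr-Jun, Q3: Jul-Sep, Q4: Oct-Dec

Q4


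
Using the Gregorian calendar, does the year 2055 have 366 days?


Gregorian leap year rule: divisible by 4, but not by 100, unless also by 400.
2055 is not divisible by 4 -> not a leap year

No


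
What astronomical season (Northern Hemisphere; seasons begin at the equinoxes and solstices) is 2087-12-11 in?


Date: December 11
Astronomical Autumn (approx.; exact equinox/solstice day varies by year): September 22 to December 20
December 11 falls within the Autumn window

Autumn


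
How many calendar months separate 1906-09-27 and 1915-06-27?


From September 1906 to June 1915
9 years * 12 = 108 months, minus 3 months = 105

105 months


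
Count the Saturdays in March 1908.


March 1908 has 31 days
Anchor: Jan 1, 1908. With p = 1908 - 1 = 1907: (p + p//4 - p//100 + p//400) mod 7 = (1907 + 476 - 19 + 4) mod 7 = 2368 mod 7 = 2 -> Wednesday (Mon=0 ... Sun=6)
Days before March (Jan-Feb): 60; March 1 index = (2 + 60) mod 7 = 6 -> Sunday
First Saturday is March 7
Saturdays: 7, 14, 21, 28

4 Saturdays


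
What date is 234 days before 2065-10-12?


Start: 2065-10-12, subtract 234 days
Back 12 days from October 12 reaches September 30, 2065 -> 222 left
September 2065 has 30 days -> back to August 31, 2065 -> 192 left
August 2065 has 31 days -> back to July 31, 2065 -> 161 left
July 2065 has 31 days -> back to June 30, 2065 -> 130 left
June 2065 has 30 days -> back to May 31, 2065 -> 100 left
May 2065 has 31 days -> back to April 30, 2065 -> 69 left
April 2065 has 30 days -> back to March 31, 2065 -> 39 left
March 2065 has 31 days -> back to February 28, 2065 -> 8 left
February 2065: 28 - 8 = 20 -> lands on February 20

Result: 2065-02-20


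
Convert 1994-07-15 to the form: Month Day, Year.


ISO 1994-07-15 parses as year=1994, month=07, day=15
Month 7 -> July

July 15, 1994


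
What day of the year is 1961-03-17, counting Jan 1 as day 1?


Date: March 17, 1961
Days in months 1 through 2: 59
Plus 17 days in March

Day of year: 76


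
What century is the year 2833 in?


Century = (year - 1) // 100 + 1
= (2833 - 1) // 100 + 1
= 2832 // 100 + 1
= 28 + 1

29th century


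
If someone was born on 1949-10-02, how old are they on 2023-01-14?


Birth: 1949-10-02
Reference: 2023-01-14
Year difference: 2023 - 1949 = 74
Birthday not yet reached in 2023, subtract 1

73 years old


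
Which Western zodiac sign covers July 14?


Date: July 14
Conventional tropical zodiac dates: Cancer from June 21 onward; Leo starts July 23
July 14 falls within the Cancer range

Cancer


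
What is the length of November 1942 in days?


November 1942

30 days


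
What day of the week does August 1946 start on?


Target: August 1, 1946
Anchor: Jan 1, 1946. With p = 1946 - 1 = 1945: (p + p//4 - p//100 + p//400) mod 7 = (1945 + 486 - 19 + 4) mod 7 = 2416 mod 7 = 1 -> Tuesday (Mon=0 ... Sun=6)
Days before August (Jan-Jul): 212 days
Weekday index = (1 + 212) mod 7 = 3

Thursday


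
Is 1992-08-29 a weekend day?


Anchor: Jan 1, 1992. With p = 1992 - 1 = 1991: (p + p//4 - p//100 + p//400) mod 7 = (1991 + 497 - 19 + 4) mod 7 = 2473 mod 7 = 2 -> Wednesday (Mon=0 ... Sun=6)
Day of year: 242; offset = 241
Weekday index = (2 + 241) mod 7 = 5 -> Saturday
Weekend days: Saturday, Sunday

Yes


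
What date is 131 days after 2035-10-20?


Start: 2035-10-20, add 131 days
October 2035 has 31 days: 31 - 20 = 11 days to October 31 -> 120 left
November 2035 has 30 days -> 90 left
December 2035 has 31 days -> 59 left
January 2036 has 31 days -> 28 left
February 2036: 28 <= 29 -> lands on February 28

Result: 2036-02-28


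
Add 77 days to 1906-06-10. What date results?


Start: 1906-06-10, add 77 days
June 1906 has 30 days: 30 - 10 = 20 days to June 30 -> 57 left
July 1906 has 31 days -> 26 left
August 1906: 26 <= 31 -> lands on August 26

Result: 1906-08-26


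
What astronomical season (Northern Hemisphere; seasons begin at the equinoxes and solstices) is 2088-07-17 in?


Date: July 17
Astronomical Summer (approx.; exact equinox/solstice day varies by year): June 21 to September 21
July 17 falls within the Summer window

Summer


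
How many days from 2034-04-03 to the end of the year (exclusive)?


Day of year: 93 of 365
Remaining = 365 - 93

272 days


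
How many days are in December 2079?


December 2079

31 days


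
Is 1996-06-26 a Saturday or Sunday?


Anchor: Jan 1, 1996. With p = 1996 - 1 = 1995: (p + p//4 - p//100 + p//400) mod 7 = (1995 + 498 - 19 + 4) mod 7 = 2478 mod 7 = 0 -> Monday (Mon=0 ... Sun=6)
Day of year: 178; offset = 177
Weekday index = (0 + 177) mod 7 = 2 -> Wednesday
Weekend days: Saturday, Sunday

No


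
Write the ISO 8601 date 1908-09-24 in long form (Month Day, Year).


ISO 1908-09-24 parses as year=1908, month=09, day=24
Month 9 -> September

September 24, 1908


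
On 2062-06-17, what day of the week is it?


Date: June 17, 2062
Anchor: Jan 1, 2062. With p = 2062 - 1 = 2061: (p + p//4 - p//100 + p//400) mod 7 = (2061 + 515 - 20 + 5) mod 7 = 2561 mod 7 = 6 -> Sunday (Mon=0 ... Sun=6)
Days before June (Jan-May): 151; offset = 151 + 17 - 1 = 167
Weekday index = (6 + 167) mod 7 = 5

Day of the week: Saturday


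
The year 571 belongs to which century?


Century = (year - 1) // 100 + 1
= (571 - 1) // 100 + 1
= 570 // 100 + 1
= 5 + 1

6th century


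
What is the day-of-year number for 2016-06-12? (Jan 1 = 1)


Date: June 12, 2016
Days in months 1 through 5: 152
Plus 12 days in June

Day of year: 164


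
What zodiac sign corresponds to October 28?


Date: October 28
Conventional tropical zodiac dates: Scorpio from October 23 onward; Sagittarius starts November 22
October 28 falls within the Scorpio range

Scorpio


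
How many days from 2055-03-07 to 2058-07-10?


From 2055-03-07 to 2058-07-10
2055-03-07: days before March = 31 + 28 = 59 (2055 is not a leap year); day of year = 59 + 7 = 66
2058-07-10: days before July = 31 + 28 + 31 + 30 + 31 + 30 = 181 (2058 is not a leap year); day of year = 181 + 10 = 191
Rest of 2055: 365 - 66 = 299
Full years 2056 (366), 2057 (365): 731
Total = 299 + 731 + 191 = 1221

1221 days


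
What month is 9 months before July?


July is month 7
7 - 9 = -2; wrap: -2 + 12 = 10

October


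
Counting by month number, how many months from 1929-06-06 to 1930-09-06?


From June 1929 to September 1930
1 year * 12 = 12 months, plus 3 months = 15

15 months


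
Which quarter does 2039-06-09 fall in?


Month: June (month 6)
Q1: Jan-Mar, Q2: Apr-Jun, Q3: Jul-Sep, Q4: Oct-Dec

Q2


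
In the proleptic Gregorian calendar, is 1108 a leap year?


Gregorian leap year rule: divisible by 4, but not by 100, unless also by 400.
1108 is divisible by 4 but not 100 -> leap year

Yes


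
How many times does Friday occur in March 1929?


March 1929 has 31 days
Anchor: Jan 1, 1929. With p = 1929 - 1 = 1928: (p + p//4 - p//100 + p//400) mod 7 = (1928 + 482 - 19 + 4) mod 7 = 2395 mod 7 = 1 -> Tuesday (Mon=0 ... Sun=6)
Days before March (Jan-Feb): 59; March 1 index = (1 + 59) mod 7 = 4 -> Friday
First Friday is March 1
Fridays: 1, 8, 15, 22, 29

5 Fridays


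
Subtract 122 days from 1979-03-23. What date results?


Start: 1979-03-23, subtract 122 days
Back 23 days from March 23 reaches February 28, 1979 -> 99 left
February 1979 has 28 days -> back to January 31, 1979 -> 71 left
January 1979 has 31 days -> back to December 31, 1978 -> 40 left
December 1978 has 31 days -> back to November 30, 1978 -> 9 left
November 1978: 30 - 9 = 21 -> lands on November 21

Result: 1978-11-21


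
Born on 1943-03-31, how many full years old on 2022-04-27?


Birth: 1943-03-31
Reference: 2022-04-27
Year difference: 2022 - 1943 = 79

79 years old


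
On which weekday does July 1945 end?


July 1945 has 31 days
Anchor: Jan 1, 1945. With p = 1945 - 1 = 1944: (p + p//4 - p//100 + p//400) mod 7 = (1944 + 486 - 19 + 4) mod 7 = 2415 mod 7 = 0 -> Monday (Mon=0 ... Sun=6)
Days before July (Jan-Jun): 181; July 1 index = (0 + 181) mod 7 = 6 -> Sunday
Last day offset: 31 - 1 = 30 days
Weekday index = (6 + 30) mod 7 = 1

Tuesday, July 31


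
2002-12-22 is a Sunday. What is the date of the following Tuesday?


Current: Sunday
Target: Tuesday
Days ahead: 2

Next Tuesday: 2002-12-24


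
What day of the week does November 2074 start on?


Target: November 1, 2074
Anchor: Jan 1, 2074. With p = 2074 - 1 = 2073: (p + p//4 - p//100 + p//400) mod 7 = (2073 + 518 - 20 + 5) mod 7 = 2576 mod 7 = 0 -> Monday (Mon=0 ... Sun=6)
Days before November (Jan-Oct): 304 days
Weekday index = (0 + 304) mod 7 = 3

Thursday


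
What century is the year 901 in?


Century = (year - 1) // 100 + 1
= (901 - 1) // 100 + 1
= 900 // 100 + 1
= 9 + 1

10th century


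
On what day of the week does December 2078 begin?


Target: December 1, 2078
Anchor: Jan 1, 2078. With p = 2078 - 1 = 2077: (p + p//4 - p//100 + p//400) mod 7 = (2077 + 519 - 20 + 5) mod 7 = 2581 mod 7 = 5 -> Saturday (Mon=0 ... Sun=6)
Days before December (Jan-Nov): 334 days
Weekday index = (5 + 334) mod 7 = 3

Thursday


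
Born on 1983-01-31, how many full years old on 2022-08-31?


Birth: 1983-01-31
Reference: 2022-08-31
Year difference: 2022 - 1983 = 39

39 years old


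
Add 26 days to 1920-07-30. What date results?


Start: 1920-07-30, add 26 days
July 1920 has 31 days: 31 - 30 = 1 day to July 31 -> 25 left
August 1920: 25 <= 31 -> lands on August 25

Result: 1920-08-25


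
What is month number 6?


Month 6 of 12

June


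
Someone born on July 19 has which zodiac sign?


Date: July 19
Conventional tropical zodiac dates: Cancer from June 21 onward; Leo starts July 23
July 19 falls within the Cancer range

Cancer


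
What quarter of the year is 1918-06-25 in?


Month: June (month 6)
Q1: Jan-Mar, Q2: Apr-Jun, Q3: Jul-Sep, Q4: Oct-Dec

Q2


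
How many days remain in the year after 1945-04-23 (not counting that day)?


Day of year: 113 of 365
Remaining = 365 - 113

252 days


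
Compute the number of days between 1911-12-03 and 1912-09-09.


From 1911-12-03 to 1912-09-09
1911-12-03: days before December = 31 + 28 + 31 + 30 + 31 + 30 + 31 + 31 + 30 + 31 + 30 = 334 (1911 is not a leap year); day of year = 334 + 3 = 337
1912-09-09: days before September = 31 + 29 + 31 + 30 + 31 + 30 + 31 + 31 = 244 (1912 is a leap year); day of year = 244 + 9 = 253
Rest of 1911: 365 - 337 = 28
Total = 28 + 253 = 281

281 days


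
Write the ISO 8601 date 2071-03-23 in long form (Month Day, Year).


ISO 2071-03-23 parses as year=2071, month=03, day=23
Month 3 -> March

March 23, 2071


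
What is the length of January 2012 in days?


January 2012

31 days


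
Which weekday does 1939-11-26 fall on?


Date: November 26, 1939
Anchor: Jan 1, 1939. With p = 1939 - 1 = 1938: (p + p//4 - p//100 + p//400) mod 7 = (1938 + 484 - 19 + 4) mod 7 = 2407 mod 7 = 6 -> Sunday (Mon=0 ... Sun=6)
Days before November (Jan-Oct): 304; offset = 304 + 26 - 1 = 329
Weekday index = (6 + 329) mod 7 = 6

Day of the week: Sunday


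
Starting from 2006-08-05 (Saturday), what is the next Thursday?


Current: Saturday
Target: Thursday
Days ahead: 5

Next Thursday: 2006-08-10


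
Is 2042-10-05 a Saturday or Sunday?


Anchor: Jan 1, 2042. With p = 2042 - 1 = 2041: (p + p//4 - p//100 + p//400) mod 7 = (2041 + 510 - 20 + 5) mod 7 = 2536 mod 7 = 2 -> Wednesday (Mon=0 ... Sun=6)
Day of year: 278; offset = 277
Weekday index = (2 + 277) mod 7 = 6 -> Sunday
Weekend days: Saturday, Sunday

Yes


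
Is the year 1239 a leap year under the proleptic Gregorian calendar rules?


Gregorian leap year rule: divisible by 4, but not by 100, unless also by 400.
1239 is not divisible by 4 -> not a leap year

No


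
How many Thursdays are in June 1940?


June 1940 has 30 days
Anchor: Jan 1, 1940. With p = 1940 - 1 = 1939: (p + p//4 - p//100 + p//400) mod 7 = (1939 + 484 - 19 + 4) mod 7 = 2408 mod 7 = 0 -> Monday (Mon=0 ... Sun=6)
Days before June (Jan-May): 152; June 1 index = (0 + 152) mod 7 = 5 -> Saturday
First Thursday is June 6
Thursdays: 6, 13, 20, 27

4 Thursdays


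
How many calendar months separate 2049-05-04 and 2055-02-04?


From May 2049 to February 2055
6 years * 12 = 72 months, minus 3 months = 69

69 months


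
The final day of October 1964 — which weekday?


October 1964 has 31 days
Anchor: Jan 1, 1964. With p = 1964 - 1 = 1963: (p + p//4 - p//100 + p//400) mod 7 = (1963 + 490 - 19 + 4) mod 7 = 2438 mod 7 = 2 -> Wednesday (Mon=0 ... Sun=6)
Days before October (Jan-Sep): 274; October 1 index = (2 + 274) mod 7 = 3 -> Thursday
Last day offset: 31 - 1 = 30 days
Weekday index = (3 + 30) mod 7 = 5

Saturday, October 31


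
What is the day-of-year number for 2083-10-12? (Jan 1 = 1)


Date: October 12, 2083
Days in months 1 through 9: 273
Plus 12 days in October

Day of year: 285


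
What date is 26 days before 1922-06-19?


Start: 1922-06-19, subtract 26 days
Back 19 days from June 19 reaches May 31, 1922 -> 7 left
May 1922: 31 - 7 = 24 -> lands on May 24

Result: 1922-05-24


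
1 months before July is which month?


July is month 7
7 - 1 = 6

June


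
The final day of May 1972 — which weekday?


May 1972 has 31 days
Anchor: Jan 1, 1972. With p = 1972 - 1 = 1971: (p + p//4 - p//100 + p//400) mod 7 = (1971 + 492 - 19 + 4) mod 7 = 2448 mod 7 = 5 -> Saturday (Mon=0 ... Sun=6)
Days before May (Jan-Apr): 121; May 1 index = (5 + 121) mod 7 = 0 -> Monday
Last day offset: 31 - 1 = 30 days
Weekday index = (0 + 30) mod 7 = 2

Wednesday, May 31


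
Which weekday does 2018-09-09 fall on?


Date: September 9, 2018
Anchor: Jan 1, 2018. With p = 2018 - 1 = 2017: (p + p//4 - p//100 + p//400) mod 7 = (2017 + 504 - 20 + 5) mod 7 = 2506 mod 7 = 0 -> Monday (Mon=0 ... Sun=6)
Days before September (Jan-Aug): 243; offset = 243 + 9 - 1 = 251
Weekday index = (0 + 251) mod 7 = 6

Day of the week: Sunday


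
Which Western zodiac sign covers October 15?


Date: October 15
Conventional tropical zodiac dates: Libra from September 23 onward; Scorpio starts October 23
October 15 falls within the Libra range

Libra


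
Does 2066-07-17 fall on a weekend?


Anchor: Jan 1, 2066. With p = 2066 - 1 = 2065: (p + p//4 - p//100 + p//400) mod 7 = (2065 + 516 - 20 + 5) mod 7 = 2566 mod 7 = 4 -> Friday (Mon=0 ... Sun=6)
Day of year: 198; offset = 197
Weekday index = (4 + 197) mod 7 = 5 -> Saturday
Weekend days: Saturday, Sunday

Yes


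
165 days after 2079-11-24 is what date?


Start: 2079-11-24, add 165 days
November 2079 has 30 days: 30 - 24 = 6 days to November 30 -> 159 left
December 2079 has 31 days -> 128 left
January 2080 has 31 days -> 97 left
February 2080 has 29 days -> 68 left
March 2080 has 31 days -> 37 left
April 2080 has 30 days -> 7 left
May 2080: 7 <= 31 -> lands on May 7

Result: 2080-05-07


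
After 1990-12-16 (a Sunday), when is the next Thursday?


Current: Sunday
Target: Thursday
Days ahead: 4

Next Thursday: 1990-12-20


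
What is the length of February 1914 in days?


February 1914 (leap year: no)

28 days


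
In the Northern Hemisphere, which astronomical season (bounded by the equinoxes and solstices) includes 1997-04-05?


Date: April 5
Astronomical Spring (approx.; exact equinox/solstice day varies by year): March 20 to June 20
April 5 falls within the Spring window

Spring


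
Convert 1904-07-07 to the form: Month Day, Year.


ISO 1904-07-07 parses as year=1904, month=07, day=07
Month 7 -> July

July 7, 1904


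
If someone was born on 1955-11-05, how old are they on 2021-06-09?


Birth: 1955-11-05
Reference: 2021-06-09
Year difference: 2021 - 1955 = 66
Birthday not yet reached in 2021, subtract 1

65 years old


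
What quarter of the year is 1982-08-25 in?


Month: August (month 8)
Q1: Jan-Mar, Q2: Apr-Jun, Q3: Jul-Sep, Q4: Oct-Dec

Q3


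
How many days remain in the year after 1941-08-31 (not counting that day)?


Day of year: 243 of 365
Remaining = 365 - 243

122 days


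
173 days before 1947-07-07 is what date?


Start: 1947-07-07, subtract 173 days
Back 7 days from July 7 reaches June 30, 1947 -> 166 left
June 1947 has 30 days -> back to May 31, 1947 -> 136 left
May 1947 has 31 days -> back to April 30, 1947 -> 105 left
April 1947 has 30 days -> back to March 31, 1947 -> 75 left
March 1947 has 31 days -> back to February 28, 1947 -> 44 left
February 1947 has 28 days -> back to January 31, 1947 -> 16 left
January 1947: 31 - 16 = 15 -> lands on January 15

Result: 1947-01-15


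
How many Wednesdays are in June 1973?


June 1973 has 30 days
Anchor: Jan 1, 1973. With p = 1973 - 1 = 1972: (p + p//4 - p//100 + p//400) mod 7 = (1972 + 493 - 19 + 4) mod 7 = 2450 mod 7 = 0 -> Monday (Mon=0 ... Sun=6)
Days before June (Jan-May): 151; June 1 index = (0 + 151) mod 7 = 4 -> Friday
First Wednesday is June 6
Wednesdays: 6, 13, 20, 27

4 Wednesdays


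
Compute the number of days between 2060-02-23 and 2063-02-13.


From 2060-02-23 to 2063-02-13
2060-02-23: days before February = 31; day of year = 31 + 23 = 54
2063-02-13: days before February = 31; day of year = 31 + 13 = 44
Rest of 2060: 366 - 54 = 312
Full years 2061 (365), 2062 (365): 730
Total = 312 + 730 + 44 = 1086

1086 days


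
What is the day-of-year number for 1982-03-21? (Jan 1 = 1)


Date: March 21, 1982
Days in months 1 through 2: 59
Plus 21 days in March

Day of year: 80


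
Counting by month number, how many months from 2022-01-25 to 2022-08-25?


From January 2022 to August 2022
0 years * 12 = 0 months, plus 7 months = 7

7 months


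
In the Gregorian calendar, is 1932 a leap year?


Gregorian leap year rule: divisible by 4, but not by 100, unless also by 400.
1932 is divisible by 4 but not 100 -> leap year

Yes


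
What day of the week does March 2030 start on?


Target: March 1, 2030
Anchor: Jan 1, 2030. With p = 2030 - 1 = 2029: (p + p//4 - p//100 + p//400) mod 7 = (2029 + 507 - 20 + 5) mod 7 = 2521 mod 7 = 1 -> Tuesday (Mon=0 ... Sun=6)
Days before March (Jan-Feb): 59 days
Weekday index = (1 + 59) mod 7 = 4

Friday


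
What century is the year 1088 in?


Century = (year - 1) // 100 + 1
= (1088 - 1) // 100 + 1
= 1087 // 100 + 1
= 10 + 1

11th century


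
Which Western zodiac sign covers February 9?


Date: February 9
Conventional tropical zodiac dates: Aquarius from January 20 onward; Pisces starts February 19
February 9 falls within the Aquarius range

Aquarius


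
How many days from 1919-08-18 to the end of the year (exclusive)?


Day of year: 230 of 365
Remaining = 365 - 230

135 days


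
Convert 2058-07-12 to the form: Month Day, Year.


ISO 2058-07-12 parses as year=2058, month=07, day=12
Month 7 -> July

July 12, 2058


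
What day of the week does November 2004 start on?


Target: November 1, 2004
Anchor: Jan 1, 2004. With p = 2004 - 1 = 2003: (p + p//4 - p//100 + p//400) mod 7 = (2003 + 500 - 20 + 5) mod 7 = 2488 mod 7 = 3 -> Thursday (Mon=0 ... Sun=6)
Days before November (Jan-Oct): 305 days
Weekday index = (3 + 305) mod 7 = 0

Monday


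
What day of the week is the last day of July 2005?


July 2005 has 31 days
Anchor: Jan 1, 2005. With p = 2005 - 1 = 2004: (p + p//4 - p//100 + p//400) mod 7 = (2004 + 501 - 20 + 5) mod 7 = 2490 mod 7 = 5 -> Saturday (Mon=0 ... Sun=6)
Days before July (Jan-Jun): 181; July 1 index = (5 + 181) mod 7 = 4 -> Friday
Last day offset: 31 - 1 = 30 days
Weekday index = (4 + 30) mod 7 = 6

Sunday, July 31


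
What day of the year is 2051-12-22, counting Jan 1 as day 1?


Date: December 22, 2051
Days in months 1 through 11: 334
Plus 22 days in December

Day of year: 356


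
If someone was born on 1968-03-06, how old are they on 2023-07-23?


Birth: 1968-03-06
Reference: 2023-07-23
Year difference: 2023 - 1968 = 55

55 years old


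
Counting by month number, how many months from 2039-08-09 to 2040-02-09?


From August 2039 to February 2040
1 year * 12 = 12 months, minus 6 months = 6

6 months


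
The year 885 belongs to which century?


Century = (year - 1) // 100 + 1
= (885 - 1) // 100 + 1
= 884 // 100 + 1
= 8 + 1

9th century


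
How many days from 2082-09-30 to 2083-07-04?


From 2082-09-30 to 2083-07-04
2082-09-30: days before September = 31 + 28 + 31 + 30 + 31 + 30 + 31 + 31 = 243 (2082 is not a leap year); day of year = 243 + 30 = 273
2083-07-04: days before July = 31 + 28 + 31 + 30 + 31 + 30 = 181 (2083 is not a leap year); day of year = 181 + 4 = 185
Rest of 2082: 365 - 273 = 92
Total = 92 + 185 = 277

277 days


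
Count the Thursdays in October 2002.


October 2002 has 31 days
Anchor: Jan 1, 2002. With p = 2002 - 1 = 2001: (p + p//4 - p//100 + p//400) mod 7 = (2001 + 500 - 20 + 5) mod 7 = 2486 mod 7 = 1 -> Tuesday (Mon=0 ... Sun=6)
Days before October (Jan-Sep): 273; October 1 index = (1 + 273) mod 7 = 1 -> Tuesday
First Thursday is October 3
Thursdays: 3, 10, 17, 24, 31

5 Thursdays


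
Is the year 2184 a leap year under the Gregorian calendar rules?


Gregorian leap year rule: divisible by 4, but not by 100, unless also by 400.
2184 is divisible by 4 but not 100 -> leap year

Yes


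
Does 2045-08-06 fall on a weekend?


Anchor: Jan 1, 2045. With p = 2045 - 1 = 2044: (p + p//4 - p//100 + p//400) mod 7 = (2044 + 511 - 20 + 5) mod 7 = 2540 mod 7 = 6 -> Sunday (Mon=0 ... Sun=6)
Day of year: 218; offset = 217
Weekday index = (6 + 217) mod 7 = 6 -> Sunday
Weekend days: Saturday, Sunday

Yes


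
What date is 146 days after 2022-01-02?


Start: 2022-01-02, add 146 days
January 2022 has 31 days: 31 - 2 = 29 days to January 31 -> 117 left
February 2022 has 28 days -> 89 left
March 2022 has 31 days -> 58 left
April 2022 has 30 days -> 28 left
May 2022: 28 <= 31 -> lands on May 28

Result: 2022-05-28


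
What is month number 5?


Month 5 of 12

May


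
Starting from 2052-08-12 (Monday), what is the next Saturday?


Current: Monday
Target: Saturday
Days ahead: 5

Next Saturday: 2052-08-17


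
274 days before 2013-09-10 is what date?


Start: 2013-09-10, subtract 274 days
Back 10 days from September 10 reaches August 31, 2013 -> 264 left
August 2013 has 31 days -> back to July 31, 2013 -> 233 left
July 2013 has 31 days -> back to June 30, 2013 -> 202 left
June 2013 has 30 days -> back to May 31, 2013 -> 172 left
May 2013 has 31 days -> back to April 30, 2013 -> 141 left
April 2013 has 30 days -> back to March 31, 2013 -> 111 left
March 2013 has 31 days -> back to February 28, 2013 -> 80 left
February 2013 has 28 days -> back to January 31, 2013 -> 52 left
January 2013 has 31 days -> back to December 31, 2012 -> 21 left
December 2012: 31 - 21 = 10 -> lands on December 10

Result: 2012-12-10


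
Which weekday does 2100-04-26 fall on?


Date: April 26, 2100
Anchor: Jan 1, 2100. With p = 2100 - 1 = 2099: (p + p//4 - p//100 + p//400) mod 7 = (2099 + 524 - 20 + 5) mod 7 = 2608 mod 7 = 4 -> Friday (Mon=0 ... Sun=6)
Days before April (Jan-Mar): 90; offset = 90 + 26 - 1 = 115
Weekday index = (4 + 115) mod 7 = 0

Day of the week: Monday


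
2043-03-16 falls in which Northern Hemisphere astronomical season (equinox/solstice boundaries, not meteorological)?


Date: March 16
Astronomical Winter (approx.; exact equinox/solstice day varies by year): December 21 to March 19
March 16 falls within the Winter window

Winter


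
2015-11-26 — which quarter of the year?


Month: November (month 11)
Q1: Jan-Mar, Q2: Apr-Jun, Q3: Jul-Sep, Q4: Oct-Dec

Q4


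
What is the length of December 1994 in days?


December 1994

31 days


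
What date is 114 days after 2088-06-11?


Start: 2088-06-11, add 114 days
June 2088 has 30 days: 30 - 11 = 19 days to June 30 -> 95 left
July 2088 has 31 days -> 64 left
August 2088 has 31 days -> 33 left
September 2088 has 30 days -> 3 left
October 2088: 3 <= 31 -> lands on October 3

Result: 2088-10-03


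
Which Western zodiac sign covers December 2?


Date: December 2
Conventional tropical zodiac dates: Sagittarius from November 22 onward; Capricorn starts December 22
December 2 falls within the Sagittarius range

Sagittarius


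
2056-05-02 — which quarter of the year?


Month: May (month 5)
Q1: Jan-Mar, Q2: Apr-Jun, Q3: Jul-Sep, Q4: Oct-Dec

Q2


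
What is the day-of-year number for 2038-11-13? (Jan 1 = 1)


Date: November 13, 2038
Days in months 1 through 10: 304
Plus 13 days in November

Day of year: 317


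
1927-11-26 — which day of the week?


Date: November 26, 1927
Anchor: Jan 1, 1927. With p = 1927 - 1 = 1926: (p + p//4 - p//100 + p//400) mod 7 = (1926 + 481 - 19 + 4) mod 7 = 2392 mod 7 = 5 -> Saturday (Mon=0 ... Sun=6)
Days before November (Jan-Oct): 304; offset = 304 + 26 - 1 = 329
Weekday index = (5 + 329) mod 7 = 5

Day of the week: Saturday


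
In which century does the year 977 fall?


Century = (year - 1) // 100 + 1
= (977 - 1) // 100 + 1
= 976 // 100 + 1
= 9 + 1

10th century


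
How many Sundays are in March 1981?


March 1981 has 31 days
Anchor: Jan 1, 1981. With p = 1981 - 1 = 1980: (p + p//4 - p//100 + p//400) mod 7 = (1980 + 495 - 19 + 4) mod 7 = 2460 mod 7 = 3 -> Thursday (Mon=0 ... Sun=6)
Days before March (Jan-Feb): 59; March 1 index = (3 + 59) mod 7 = 6 -> Sunday
First Sunday is March 1
Sundays: 1, 8, 15, 22, 29

5 Sundays


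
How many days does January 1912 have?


January 1912

31 days


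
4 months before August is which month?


August is month 8
8 - 4 = 4

April


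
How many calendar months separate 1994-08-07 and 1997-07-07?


From August 1994 to July 1997
3 years * 12 = 36 months, minus 1 month = 35

35 months


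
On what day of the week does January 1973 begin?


Target: January 1, 1973
Anchor: Jan 1, 1973. With p = 1973 - 1 = 1972: (p + p//4 - p//100 + p//400) mod 7 = (1972 + 493 - 19 + 4) mod 7 = 2450 mod 7 = 0 -> Monday (Mon=0 ... Sun=6)
Offset from anchor: 0 days
Weekday index = (0 + 0) mod 7 = 0

Monday


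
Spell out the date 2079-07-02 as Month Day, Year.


ISO 2079-07-02 parses as year=2079, month=07, day=02
Month 7 -> July

July 2, 2079


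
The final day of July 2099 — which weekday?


July 2099 has 31 days
Anchor: Jan 1, 2099. With p = 2099 - 1 = 2098: (p + p//4 - p//100 + p//400) mod 7 = (2098 + 524 - 20 + 5) mod 7 = 2607 mod 7 = 3 -> Thursday (Mon=0 ... Sun=6)
Days before July (Jan-Jun): 181; July 1 index = (3 + 181) mod 7 = 2 -> Wednesday
Last day offset: 31 - 1 = 30 days
Weekday index = (2 + 30) mod 7 = 4

Friday, July 31


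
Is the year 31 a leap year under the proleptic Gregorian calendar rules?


Gregorian leap year rule: divisible by 4, but not by 100, unless also by 400.
31 is not divisible by 4 -> not a leap year

No


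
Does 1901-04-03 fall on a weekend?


Anchor: Jan 1, 1901. With p = 1901 - 1 = 1900: (p + p//4 - p//100 + p//400) mod 7 = (1900 + 475 - 19 + 4) mod 7 = 2360 mod 7 = 1 -> Tuesday (Mon=0 ... Sun=6)
Day of year: 93; offset = 92
Weekday index = (1 + 92) mod 7 = 2 -> Wednesday
Weekend days: Saturday, Sunday

No


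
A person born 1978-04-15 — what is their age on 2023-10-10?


Birth: 1978-04-15
Reference: 2023-10-10
Year difference: 2023 - 1978 = 45

45 years old


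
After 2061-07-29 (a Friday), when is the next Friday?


Current: Friday
Target: Friday
Days ahead: 7

Next Friday: 2061-08-05


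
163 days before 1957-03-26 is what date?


Start: 1957-03-26, subtract 163 days
Back 26 days from March 26 reaches February 28, 1957 -> 137 left
February 1957 has 28 days -> back to January 31, 1957 -> 109 left
January 1957 has 31 days -> back to December 31, 1956 -> 78 left
December 1956 has 31 days -> back to November 30, 1956 -> 47 left
November 1956 has 30 days -> back to October 31, 1956 -> 17 left
October 1956: 31 - 17 = 14 -> lands on October 14

Result: 1956-10-14


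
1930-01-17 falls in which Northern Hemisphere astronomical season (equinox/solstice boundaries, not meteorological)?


Date: January 17
Astronomical Winter (approx.; exact equinox/solstice day varies by year): December 21 to March 19
January 17 falls within the Winter window

Winter


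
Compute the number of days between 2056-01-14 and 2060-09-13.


From 2056-01-14 to 2060-09-13
2056-01-14: day of year = 14
2060-09-13: days before September = 31 + 29 + 31 + 30 + 31 + 30 + 31 + 31 = 244 (2060 is a leap year); day of year = 244 + 13 = 257
Rest of 2056: 366 - 14 = 352
Full years 2057 (365), 2058 (365), 2059 (365): 1095
Total = 352 + 1095 + 257 = 1704

1704 days


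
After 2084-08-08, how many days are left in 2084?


Day of year: 221 of 366
Remaining = 366 - 221

145 days


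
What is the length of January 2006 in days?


January 2006

31 days


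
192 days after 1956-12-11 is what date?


Start: 1956-12-11, add 192 days
December 1956 has 31 days: 31 - 11 = 20 days to December 31 -> 172 left
January 1957 has 31 days -> 141 left
February 1957 has 28 days -> 113 left
March 1957 has 31 days -> 82 left
April 1957 has 30 days -> 52 left
May 1957 has 31 days -> 21 left
June 1957: 21 <= 30 -> lands on June 21

Result: 1957-06-21


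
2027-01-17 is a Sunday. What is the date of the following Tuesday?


Current: Sunday
Target: Tuesday
Days ahead: 2

Next Tuesday: 2027-01-19


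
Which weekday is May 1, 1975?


Target: May 1, 1975
Anchor: Jan 1, 1975. With p = 1975 - 1 = 1974: (p + p//4 - p//100 + p//400) mod 7 = (1974 + 493 - 19 + 4) mod 7 = 2452 mod 7 = 2 -> Wednesday (Mon=0 ... Sun=6)
Days before May (Jan-Apr): 120 days
Weekday index = (2 + 120) mod 7 = 3

Thursday


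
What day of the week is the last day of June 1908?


June 1908 has 30 days
Anchor: Jan 1, 1908. With p = 1908 - 1 = 1907: (p + p//4 - p//100 + p//400) mod 7 = (1907 + 476 - 19 + 4) mod 7 = 2368 mod 7 = 2 -> Wednesday (Mon=0 ... Sun=6)
Days before June (Jan-May): 152; June 1 index = (2 + 152) mod 7 = 0 -> Monday
Last day offset: 30 - 1 = 29 days
Weekday index = (0 + 29) mod 7 = 1

Tuesday, June 30
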